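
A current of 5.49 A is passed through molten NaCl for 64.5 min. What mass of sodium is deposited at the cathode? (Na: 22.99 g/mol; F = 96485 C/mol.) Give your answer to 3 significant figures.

Q = It = 5.49 × 3870 = 21250 C
n(e⁻) = Q/F = 21250/96485 = 0.2202 mol
Na⁺ + e⁻ → Na, so n(Na) = 0.2202 mol
m = 0.2202 × 22.99 = 5.06 g

5.06 g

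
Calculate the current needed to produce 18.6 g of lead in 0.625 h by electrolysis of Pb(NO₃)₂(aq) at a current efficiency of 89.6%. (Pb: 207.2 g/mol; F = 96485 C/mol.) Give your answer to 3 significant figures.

n(Pb) = 18.6 / 207.2 = 0.08977 mol
Pb²⁺ + 2e⁻ → Pb, so n(e⁻) = 2 × 0.08977 = 0.1795 mol
Q = 0.1795 × 96485 / 0.896 = 19330 C
I = Q / t = 19330 / 2250 s = 8.59 A

8.59 A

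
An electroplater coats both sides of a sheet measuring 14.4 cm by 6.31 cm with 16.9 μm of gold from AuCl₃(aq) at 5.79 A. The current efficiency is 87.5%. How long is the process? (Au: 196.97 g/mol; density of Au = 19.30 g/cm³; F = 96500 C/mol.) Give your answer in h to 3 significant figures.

0.478 h

Plated area = 2 × 14.4 × 6.31 = 181.7 cm²
Volume = 181.7 × 16.9×10⁻⁴ cm = 0.3071 cm³
m(Au) = 0.3071 × 19.30 = 5.927 g
n(Au) = 5.927 / 196.97 = 0.03009 mol; n(e⁻) = 3 × 0.03009 = 0.09027 mol
Q = 0.09027 × 96500 / 0.875 = 9955 C
t = 9955 / 5.79 = 1719 s = 0.478 h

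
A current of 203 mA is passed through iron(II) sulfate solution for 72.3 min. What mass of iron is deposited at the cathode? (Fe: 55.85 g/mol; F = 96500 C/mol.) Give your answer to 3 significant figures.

0.255 g

Q = 0.203 A × 4338 s = 880.6 C
n(e⁻) = Q/F = 880.6/96500 = 0.009125 mol
Fe²⁺ + 2e⁻ → Fe, so n(Fe) = 0.009125 / 2 = 0.004563 mol
m = 0.004563 × 55.85 = 0.255 g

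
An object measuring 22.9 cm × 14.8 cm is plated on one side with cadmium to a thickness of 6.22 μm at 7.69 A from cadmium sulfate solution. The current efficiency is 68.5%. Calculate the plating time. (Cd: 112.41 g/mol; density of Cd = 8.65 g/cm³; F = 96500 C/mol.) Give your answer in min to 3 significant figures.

Plated area = 22.9 × 14.8 = 338.9 cm²
Volume = 338.9 × 6.22×10⁻⁴ cm = 0.2108 cm³
m(Cd) = 0.2108 × 8.65 = 1.823 g
n(Cd) = 1.823 / 112.41 = 0.01622 mol; n(e⁻) = 2 × 0.01622 = 0.03244 mol
Q = 0.03244 × 96500 / 0.685 = 4570 C
t = 4570 / 7.69 = 594.3 s = 9.91 min

9.91 min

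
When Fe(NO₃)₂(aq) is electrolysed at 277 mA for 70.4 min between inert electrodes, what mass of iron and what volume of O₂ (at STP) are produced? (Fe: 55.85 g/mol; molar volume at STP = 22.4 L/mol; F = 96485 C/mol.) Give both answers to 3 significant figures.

Q = 0.277 × 4224 = 1170 C; n(e⁻) = 1170 / 96485 = 0.01213 mol
Cathode: Fe²⁺ + 2e⁻ → Fe → n(Fe) = 0.01213/2 = 0.006065 mol → 0.339 g
Anode: 2H₂O → O₂ + 4H⁺ + 4e⁻ → n(O₂) = 0.01213/4 = 0.003033 mol → 0.0679 L

0.339 g Fe; 0.0679 L O₂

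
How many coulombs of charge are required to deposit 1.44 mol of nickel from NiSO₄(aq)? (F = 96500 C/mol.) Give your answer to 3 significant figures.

Ni²⁺ + 2e⁻ → Ni, so n(e⁻) = 2 × 1.44 = 2.880 mol
Q = 2.880 × 96500 = 2.779×10^5 C

2.78×10^5 C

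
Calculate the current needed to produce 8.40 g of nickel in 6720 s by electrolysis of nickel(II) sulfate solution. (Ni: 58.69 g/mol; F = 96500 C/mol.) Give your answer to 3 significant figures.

4.11 A

n(Ni) = 8.40 / 58.69 = 0.1431 mol
Ni²⁺ + 2e⁻ → Ni, so n(e⁻) = 2 × 0.1431 = 0.2862 mol
Q = 0.2862 × 96500 = 27620 C
I = Q / t = 27620 / 6720 s = 4.11 A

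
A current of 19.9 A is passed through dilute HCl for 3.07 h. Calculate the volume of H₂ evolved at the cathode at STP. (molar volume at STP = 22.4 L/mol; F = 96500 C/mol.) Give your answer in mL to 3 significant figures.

Q = 19.9 A × 11052 s = 2.199×10^5 C
n(e⁻) = Q/F = 2.199×10^5/96500 = 2.279 mol
2H⁺ + 2e⁻ → H₂, so n(H₂) = 2.279 / 2 = 1.140 mol
V = 1.140 × 22.4 = 25.54 L
= 25500 mL

25500 mL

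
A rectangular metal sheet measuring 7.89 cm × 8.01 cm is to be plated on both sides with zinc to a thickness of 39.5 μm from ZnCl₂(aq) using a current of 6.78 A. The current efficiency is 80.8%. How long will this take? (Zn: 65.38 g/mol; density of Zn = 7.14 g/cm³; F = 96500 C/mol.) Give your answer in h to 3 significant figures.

Plated area = 2 × 7.89 × 8.01 = 126.4 cm²
Volume = 126.4 × 39.5×10⁻⁴ cm = 0.4993 cm³
m(Zn) = 0.4993 × 7.14 = 3.565 g
n(Zn) = 3.565 / 65.38 = 0.05453 mol; n(e⁻) = 2 × 0.05453 = 0.1091 mol
Q = 0.1091 × 96500 / 0.808 = 13030 C
t = 13030 / 6.78 = 1922 s = 0.534 h

0.534 h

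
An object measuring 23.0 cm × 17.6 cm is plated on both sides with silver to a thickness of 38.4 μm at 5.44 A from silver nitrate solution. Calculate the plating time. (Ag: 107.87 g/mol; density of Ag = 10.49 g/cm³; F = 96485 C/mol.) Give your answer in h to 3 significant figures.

Plated area = 2 × 23.0 × 17.6 = 809.6 cm²
Volume = 809.6 × 38.4×10⁻⁴ cm = 3.109 cm³
m(Ag) = 3.109 × 10.49 = 32.61 g
n(Ag) = 32.61 / 107.87 = 0.3023 mol; n(e⁻) = 0.3023 mol
Q = 0.3023 × 96485 = 29170 C
t = 29170 / 5.44 = 5362 s = 1.49 h

1.49 h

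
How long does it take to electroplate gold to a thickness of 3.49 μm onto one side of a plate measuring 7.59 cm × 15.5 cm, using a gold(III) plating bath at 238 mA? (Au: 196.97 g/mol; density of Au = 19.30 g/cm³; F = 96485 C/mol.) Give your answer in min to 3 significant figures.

81.5 min

Plated area = 7.59 × 15.5 = 117.6 cm²
Volume = 117.6 × 3.49×10⁻⁴ cm = 0.04104 cm³
m(Au) = 0.04104 × 19.30 = 0.7921 g
n(Au) = 0.7921 / 196.97 = 0.004021 mol; n(e⁻) = 3 × 0.004021 = 0.01206 mol
Q = 0.01206 × 96485 = 1164 C
t = 1164 / 0.238 = 4891 s = 81.5 min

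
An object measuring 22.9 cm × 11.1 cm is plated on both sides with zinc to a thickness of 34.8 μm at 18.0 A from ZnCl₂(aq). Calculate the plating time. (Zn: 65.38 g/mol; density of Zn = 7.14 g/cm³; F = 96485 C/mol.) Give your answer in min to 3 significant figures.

34.5 min

Plated area = 2 × 22.9 × 11.1 = 508.4 cm²
Volume = 508.4 × 34.8×10⁻⁴ cm = 1.769 cm³
m(Zn) = 1.769 × 7.14 = 12.63 g
n(Zn) = 12.63 / 65.38 = 0.1932 mol; n(e⁻) = 2 × 0.1932 = 0.3864 mol
Q = 0.3864 × 96485 = 37280 C
t = 37280 / 18.0 = 2071 s = 34.5 min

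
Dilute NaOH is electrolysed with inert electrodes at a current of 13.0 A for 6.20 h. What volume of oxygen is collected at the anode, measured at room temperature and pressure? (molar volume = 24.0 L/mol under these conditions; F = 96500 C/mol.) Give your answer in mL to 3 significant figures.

18000 mL

Q = 13.0 A × 22320 s = 2.902×10^5 C
n(e⁻) = 2.902×10^5 / 96500 = 3.007 mol
2H₂O → O₂ + 4H⁺ + 4e⁻, so n(O₂) = 3.007 / 4 = 0.7518 mol
V = 0.7518 × 24.0 = 18.04 L
= 18000 mL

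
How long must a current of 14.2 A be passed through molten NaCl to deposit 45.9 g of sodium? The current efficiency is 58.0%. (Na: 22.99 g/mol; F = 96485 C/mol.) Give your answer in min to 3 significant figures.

n(Na) = 45.9 / 22.99 = 1.997 mol
Na⁺ + e⁻ → Na, so n(e⁻) = 1.997 mol
Q = 1.997 × 96485 / 0.580 = 3.322×10^5 C
t = Q / I = 3.322×10^5 / 14.2 = 23390 s = 390 min

390 min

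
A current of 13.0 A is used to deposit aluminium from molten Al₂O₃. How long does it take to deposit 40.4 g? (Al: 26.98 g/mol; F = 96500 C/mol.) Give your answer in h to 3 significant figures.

n(Al) = 40.4 / 26.98 = 1.497 mol
Al³⁺ + 3e⁻ → Al, so n(e⁻) = 3 × 1.497 = 4.491 mol
Q = 4.491 × 96500 = 4.334×10^5 C
t = Q / I = 4.334×10^5 / 13.0 = 33340 s = 9.26 h

9.26 h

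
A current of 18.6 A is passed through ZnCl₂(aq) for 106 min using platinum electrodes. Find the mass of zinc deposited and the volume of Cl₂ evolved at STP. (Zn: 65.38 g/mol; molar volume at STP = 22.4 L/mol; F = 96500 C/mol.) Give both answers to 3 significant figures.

40.1 g Zn; 13.7 L Cl₂

Q = 18.6 × 6360 = 1.183×10^5 C; n(e⁻) = 1.183×10^5 / 96500 = 1.226 mol
Cathode: Zn²⁺ + 2e⁻ → Zn → n(Zn) = 1.226/2 = 0.6130 mol → 40.1 g
Anode: 2Cl⁻ → Cl₂ + 2e⁻ → n(Cl₂) = 1.226/2 = 0.6130 mol → 13.7 L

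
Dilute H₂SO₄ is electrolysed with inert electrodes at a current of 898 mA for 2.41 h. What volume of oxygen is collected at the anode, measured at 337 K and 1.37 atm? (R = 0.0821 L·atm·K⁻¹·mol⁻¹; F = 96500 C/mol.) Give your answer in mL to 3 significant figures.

408 mL

Q = 0.898 A × 8676 s = 7791 C
n(e⁻) = Q/F = 7791/96500 = 0.08074 mol
2H₂O → O₂ + 4H⁺ + 4e⁻, so n(O₂) = 0.08074 / 4 = 0.02019 mol
V = nRT/P = 0.02019 × 0.0821 × 337 / 1.37 = 0.4077 L
= 408 mL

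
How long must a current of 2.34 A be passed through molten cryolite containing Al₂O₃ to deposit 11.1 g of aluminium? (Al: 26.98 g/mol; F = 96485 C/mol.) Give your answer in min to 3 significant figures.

n(Al) = 11.1 / 26.98 = 0.4114 mol
Al³⁺ + 3e⁻ → Al, so n(e⁻) = 3 × 0.4114 = 1.234 mol
Q = 1.234 × 96485 = 1.191×10^5 C
t = Q / I = 1.191×10^5 / 2.34 = 50900 s = 848 min

848 min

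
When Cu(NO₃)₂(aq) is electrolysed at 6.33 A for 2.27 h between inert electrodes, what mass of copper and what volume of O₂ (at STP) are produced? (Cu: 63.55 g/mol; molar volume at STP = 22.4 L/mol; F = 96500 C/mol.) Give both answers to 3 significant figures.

17.0 g Cu; 3.00 L O₂

Q = 6.33 × 8172 = 51730 C; n(e⁻) = 51730 / 96500 = 0.5361 mol
Cathode: Cu²⁺ + 2e⁻ → Cu → n(Cu) = 0.5361/2 = 0.2681 mol → 17.0 g
Anode: 2H₂O → O₂ + 4H⁺ + 4e⁻ → n(O₂) = 0.5361/4 = 0.1340 mol → 3.00 L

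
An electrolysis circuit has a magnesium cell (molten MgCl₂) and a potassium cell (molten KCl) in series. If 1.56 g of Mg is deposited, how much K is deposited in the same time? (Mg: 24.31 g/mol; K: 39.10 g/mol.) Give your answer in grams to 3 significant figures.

5.02 g

n(Mg) = 1.56 / 24.31 = 0.06417 mol
Mg²⁺ + 2e⁻ → Mg, so n(e⁻) = 2 × 0.06417 = 0.1283 mol
Since the cells are in series, n(e⁻) in the K cell is also 0.1283 mol.
K⁺ + e⁻ → K, so n(K) = 0.1283 mol
m(K) = 0.1283 × 39.10 = 5.02 g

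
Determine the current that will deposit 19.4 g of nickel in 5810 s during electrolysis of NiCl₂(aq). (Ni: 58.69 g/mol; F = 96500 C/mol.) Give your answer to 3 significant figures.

11.0 A

n(Ni) = 19.4 / 58.69 = 0.3306 mol
Ni²⁺ + 2e⁻ → Ni, so n(e⁻) = 2 × 0.3306 = 0.6612 mol
Q = 0.6612 × 96500 = 63810 C
I = Q / t = 63810 / 5810 s = 11.0 A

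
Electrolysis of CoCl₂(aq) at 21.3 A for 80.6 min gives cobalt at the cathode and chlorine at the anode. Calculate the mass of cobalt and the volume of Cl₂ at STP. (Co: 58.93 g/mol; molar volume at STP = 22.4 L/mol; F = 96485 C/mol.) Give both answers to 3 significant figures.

Q = 21.3 × 4836 = 1.030×10^5 C; n(e⁻) = 1.030×10^5 / 96485 = 1.068 mol
Cathode: Co²⁺ + 2e⁻ → Co → n(Co) = 1.068/2 = 0.5340 mol → 31.5 g
Anode: 2Cl⁻ → Cl₂ + 2e⁻ → n(Cl₂) = 1.068/2 = 0.5340 mol → 12.0 L

31.5 g Co; 12.0 L Cl₂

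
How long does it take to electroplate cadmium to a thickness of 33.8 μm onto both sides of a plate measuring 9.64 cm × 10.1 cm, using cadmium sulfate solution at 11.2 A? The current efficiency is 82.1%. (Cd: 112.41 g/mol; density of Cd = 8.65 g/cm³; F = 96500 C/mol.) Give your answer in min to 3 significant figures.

Plated area = 2 × 9.64 × 10.1 = 194.7 cm²
Volume = 194.7 × 33.8×10⁻⁴ cm = 0.6581 cm³
m(Cd) = 0.6581 × 8.65 = 5.693 g
n(Cd) = 5.693 / 112.41 = 0.05064 mol; n(e⁻) = 2 × 0.05064 = 0.1013 mol
Q = 0.1013 × 96500 / 0.821 = 11910 C
t = 11910 / 11.2 = 1063 s = 17.7 min

17.7 min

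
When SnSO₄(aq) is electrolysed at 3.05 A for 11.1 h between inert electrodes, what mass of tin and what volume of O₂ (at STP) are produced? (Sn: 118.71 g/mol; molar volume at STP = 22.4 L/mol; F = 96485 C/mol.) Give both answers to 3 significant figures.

Q = 3.05 × 39960 = 1.219×10^5 C; n(e⁻) = 1.219×10^5 / 96485 = 1.263 mol
Cathode: Sn²⁺ + 2e⁻ → Sn → n(Sn) = 1.263/2 = 0.6315 mol → 75.0 g
Anode: 2H₂O → O₂ + 4H⁺ + 4e⁻ → n(O₂) = 1.263/4 = 0.3158 mol → 7.07 L

75.0 g Sn; 7.07 L O₂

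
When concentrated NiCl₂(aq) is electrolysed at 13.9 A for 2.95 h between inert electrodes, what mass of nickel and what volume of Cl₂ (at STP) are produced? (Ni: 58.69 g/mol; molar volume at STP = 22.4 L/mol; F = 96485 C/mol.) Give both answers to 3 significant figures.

44.9 g Ni; 17.1 L Cl₂

Q = 13.9 × 10620 = 1.476×10^5 C; n(e⁻) = 1.476×10^5 / 96485 = 1.530 mol
Cathode: Ni²⁺ + 2e⁻ → Ni → n(Ni) = 1.530/2 = 0.7650 mol → 44.9 g
Anode: 2Cl⁻ → Cl₂ + 2e⁻ → n(Cl₂) = 1.530/2 = 0.7650 mol → 17.1 L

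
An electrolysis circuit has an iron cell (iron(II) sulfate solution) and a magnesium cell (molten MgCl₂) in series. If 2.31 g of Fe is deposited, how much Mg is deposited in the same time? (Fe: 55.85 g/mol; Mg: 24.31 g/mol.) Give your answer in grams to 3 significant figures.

n(Fe) = 2.31 / 55.85 = 0.04136 mol
Fe²⁺ + 2e⁻ → Fe, so n(e⁻) = 2 × 0.04136 = 0.08272 mol
The cells are in series, so the same charge (and hence the same n(e⁻) = 0.08272 mol) passes through both.
Mg²⁺ + 2e⁻ → Mg, so n(Mg) = 0.08272 / 2 = 0.04136 mol
m(Mg) = 0.04136 × 24.31 = 1.01 g

1.01 g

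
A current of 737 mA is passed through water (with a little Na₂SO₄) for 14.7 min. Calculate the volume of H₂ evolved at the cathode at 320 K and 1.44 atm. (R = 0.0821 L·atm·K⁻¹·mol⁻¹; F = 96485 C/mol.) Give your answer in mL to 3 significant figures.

Q = It = 0.737 × 882 = 650.0 C
n(e⁻) = Q/F = 650.0/96485 = 0.006737 mol
2H⁺ + 2e⁻ → H₂, so n(H₂) = 0.006737 / 2 = 0.003369 mol
V = nRT/P = 0.003369 × 0.0821 × 320 / 1.44 = 0.06147 L
= 61.5 mL

61.5 mL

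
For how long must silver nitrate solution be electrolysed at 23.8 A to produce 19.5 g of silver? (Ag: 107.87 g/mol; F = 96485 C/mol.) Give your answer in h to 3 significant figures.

n(Ag) = 19.5 / 107.87 = 0.1808 mol
Ag⁺ + e⁻ → Ag, so n(e⁻) = 0.1808 mol
Q = 0.1808 × 96485 = 17440 C
t = Q / I = 17440 / 23.8 = 732.8 s = 0.204 h

0.204 h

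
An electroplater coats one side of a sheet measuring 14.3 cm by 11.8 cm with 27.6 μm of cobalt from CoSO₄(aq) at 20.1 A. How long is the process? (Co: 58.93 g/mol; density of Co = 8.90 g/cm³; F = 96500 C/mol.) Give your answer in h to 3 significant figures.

0.188 h

Plated area = 14.3 × 11.8 = 168.7 cm²
Volume = 168.7 × 27.6×10⁻⁴ cm = 0.4656 cm³
m(Co) = 0.4656 × 8.90 = 4.144 g
n(Co) = 4.144 / 58.93 = 0.07032 mol; n(e⁻) = 2 × 0.07032 = 0.1406 mol
Q = 0.1406 × 96500 = 13570 C
t = 13570 / 20.1 = 675.1 s = 0.188 h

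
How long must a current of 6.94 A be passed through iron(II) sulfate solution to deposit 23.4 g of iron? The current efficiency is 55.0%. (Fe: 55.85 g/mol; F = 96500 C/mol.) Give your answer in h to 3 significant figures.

n(Fe) = 23.4 / 55.85 = 0.4190 mol
Fe²⁺ + 2e⁻ → Fe, so n(e⁻) = 2 × 0.4190 = 0.8380 mol
Q = 0.8380 × 96500 / 0.550 = 1.470×10^5 C
t = Q / I = 1.470×10^5 / 6.94 = 21180 s = 5.88 h

5.88 h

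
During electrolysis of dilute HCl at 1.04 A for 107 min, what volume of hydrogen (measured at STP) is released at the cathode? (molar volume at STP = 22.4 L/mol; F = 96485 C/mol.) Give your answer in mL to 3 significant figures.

775 mL

Charge passed = 1.04 × 6420 = 6677 C
Moles of electrons = 6677 / 96485 = 0.06920 mol
2H⁺ + 2e⁻ → H₂, so n(H₂) = 0.06920 / 2 = 0.03460 mol
V = 0.03460 × 22.4 = 0.7750 L
= 775 mL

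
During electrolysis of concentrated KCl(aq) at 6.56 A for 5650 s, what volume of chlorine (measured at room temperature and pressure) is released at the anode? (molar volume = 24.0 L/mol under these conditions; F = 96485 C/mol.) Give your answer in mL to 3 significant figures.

4610 mL

Q = 6.56 A × 5650 s = 37060 C
Moles of electrons = 37060 / 96485 = 0.3841 mol
2Cl⁻ → Cl₂ + 2e⁻, so n(Cl₂) = 0.3841 / 2 = 0.1921 mol
V = 0.1921 × 24.0 = 4.610 L
= 4610 mL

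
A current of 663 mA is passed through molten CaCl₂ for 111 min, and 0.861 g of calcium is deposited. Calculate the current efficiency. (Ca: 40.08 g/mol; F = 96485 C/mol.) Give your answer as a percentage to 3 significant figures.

93.9%

Q = 0.663 × 6660 = 4416 C
n(e⁻) = 4416 / 96485 = 0.04577 mol
Ca²⁺ + 2e⁻ → Ca, so theoretical n(Ca) = 0.02289 mol → 0.9174 g
Efficiency = 0.861 / 0.9174 = 0.9385 = 93.9%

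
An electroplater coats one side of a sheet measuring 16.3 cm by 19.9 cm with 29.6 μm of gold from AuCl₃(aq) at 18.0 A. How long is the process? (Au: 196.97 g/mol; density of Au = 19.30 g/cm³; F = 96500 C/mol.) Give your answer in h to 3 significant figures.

Plated area = 16.3 × 19.9 = 324.4 cm²
Volume = 324.4 × 29.6×10⁻⁴ cm = 0.9602 cm³
m(Au) = 0.9602 × 19.30 = 18.53 g
n(Au) = 18.53 / 196.97 = 0.09408 mol; n(e⁻) = 3 × 0.09408 = 0.2822 mol
Q = 0.2822 × 96500 = 27230 C
t = 27230 / 18.0 = 1513 s = 0.420 h

0.420 h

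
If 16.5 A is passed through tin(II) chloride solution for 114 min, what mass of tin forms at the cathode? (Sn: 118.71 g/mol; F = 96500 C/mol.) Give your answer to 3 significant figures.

69.4 g

Q = It = 16.5 × 6840 = 1.129×10^5 C
n(e⁻) = Q/F = 1.129×10^5/96500 = 1.170 mol
Sn²⁺ + 2e⁻ → Sn, so n(Sn) = 1.170 / 2 = 0.5850 mol
m = 0.5850 × 118.71 = 69.4 g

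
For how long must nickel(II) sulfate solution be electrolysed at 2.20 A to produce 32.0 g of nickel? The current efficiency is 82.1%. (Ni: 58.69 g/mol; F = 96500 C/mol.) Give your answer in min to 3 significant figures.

971 min

n(Ni) = 32.0 / 58.69 = 0.5452 mol
Ni²⁺ + 2e⁻ → Ni, so n(e⁻) = 2 × 0.5452 = 1.090 mol
Q = 1.090 × 96500 / 0.821 = 1.281×10^5 C
t = Q / I = 1.281×10^5 / 2.20 = 58230 s = 971 min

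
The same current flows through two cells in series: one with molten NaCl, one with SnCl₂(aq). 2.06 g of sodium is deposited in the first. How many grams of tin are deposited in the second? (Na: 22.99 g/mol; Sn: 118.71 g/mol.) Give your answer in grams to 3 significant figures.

n(Na) = 2.06 / 22.99 = 0.08960 mol
Na⁺ + e⁻ → Na, so n(e⁻) = 0.08960 mol
Same current for the same time ⇒ same n(e⁻) = 0.08960 mol in both cells.
Sn²⁺ + 2e⁻ → Sn, so n(Sn) = 0.08960 / 2 = 0.04480 mol
m(Sn) = 0.04480 × 118.71 = 5.32 g

5.32 g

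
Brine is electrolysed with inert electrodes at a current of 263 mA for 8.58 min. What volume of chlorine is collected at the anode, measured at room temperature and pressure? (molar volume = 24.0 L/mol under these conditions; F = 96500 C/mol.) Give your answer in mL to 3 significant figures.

Q = 0.263 A × 514.8 s = 135.4 C
n(e⁻) = Q/F = 135.4/96500 = 0.001403 mol
2Cl⁻ → Cl₂ + 2e⁻, so n(Cl₂) = 0.001403 / 2 = 7.015×10^-4 mol
V = 7.015×10^-4 × 24.0 = 0.01684 L
= 16.8 mL

16.8 mL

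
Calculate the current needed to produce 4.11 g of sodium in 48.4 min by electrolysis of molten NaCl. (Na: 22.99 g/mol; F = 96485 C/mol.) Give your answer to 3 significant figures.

5.94 A

n(Na) = 4.11 / 22.99 = 0.1788 mol
Na⁺ + e⁻ → Na, so n(e⁻) = 0.1788 mol
Q = 0.1788 × 96485 = 17250 C
I = Q / t = 17250 / 2904 s = 5.94 A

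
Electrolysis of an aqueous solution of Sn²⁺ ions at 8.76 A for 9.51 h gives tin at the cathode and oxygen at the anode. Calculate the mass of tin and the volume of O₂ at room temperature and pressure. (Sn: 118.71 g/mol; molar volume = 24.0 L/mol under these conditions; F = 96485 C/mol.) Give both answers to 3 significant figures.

184 g Sn; 18.6 L O₂

Q = 8.76 × 34236 = 2.999×10^5 C; n(e⁻) = 2.999×10^5 / 96485 = 3.108 mol
Cathode: Sn²⁺ + 2e⁻ → Sn → n(Sn) = 3.108/2 = 1.554 mol → 184 g
Anode: 2H₂O → O₂ + 4H⁺ + 4e⁻ → n(O₂) = 3.108/4 = 0.7770 mol → 18.6 L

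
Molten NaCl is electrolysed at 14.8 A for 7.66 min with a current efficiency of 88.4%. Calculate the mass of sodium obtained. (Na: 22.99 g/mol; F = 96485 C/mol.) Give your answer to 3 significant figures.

1.43 g

Q = 14.8 × 459.6 = 6802 C
n(e⁻) = 6802 / 96485 = 0.07050 mol
Na⁺ + e⁻ → Na, so theoretical m(Na) = 0.07050 × 22.99 = 1.621 g
Actual mass = 88.4% × 1.621 = 1.43 g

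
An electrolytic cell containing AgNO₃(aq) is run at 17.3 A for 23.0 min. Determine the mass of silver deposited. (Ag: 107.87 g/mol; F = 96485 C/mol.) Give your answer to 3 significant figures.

26.7 g

Charge passed = 17.3 × 1380 = 23870 C
Moles of electrons = 23870 / 96485 = 0.2474 mol
Ag⁺ + e⁻ → Ag, so n(Ag) = 0.2474 mol
m = 0.2474 × 107.87 = 26.7 g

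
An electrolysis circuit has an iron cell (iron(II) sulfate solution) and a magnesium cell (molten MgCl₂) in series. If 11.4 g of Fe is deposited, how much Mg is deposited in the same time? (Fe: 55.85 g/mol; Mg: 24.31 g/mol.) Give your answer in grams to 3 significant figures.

4.96 g

n(Fe) = 11.4 / 55.85 = 0.2041 mol
Fe²⁺ + 2e⁻ → Fe, so n(e⁻) = 2 × 0.2041 = 0.4082 mol
In series, the same 0.4082 mol of electrons flows through the second cell.
Mg²⁺ + 2e⁻ → Mg, so n(Mg) = 0.4082 / 2 = 0.2041 mol
m(Mg) = 0.2041 × 24.31 = 4.96 g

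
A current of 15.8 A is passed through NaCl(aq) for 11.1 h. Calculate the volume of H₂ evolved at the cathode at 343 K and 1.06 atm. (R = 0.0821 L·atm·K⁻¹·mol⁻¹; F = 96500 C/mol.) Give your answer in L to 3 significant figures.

86.9 L

Q = 15.8 A × 39960 s = 6.314×10^5 C
Moles of electrons = 6.314×10^5 / 96500 = 6.543 mol
2H⁺ + 2e⁻ → H₂, so n(H₂) = 6.543 / 2 = 3.272 mol
V = nRT/P = 3.272 × 0.0821 × 343 / 1.06 = 86.93 L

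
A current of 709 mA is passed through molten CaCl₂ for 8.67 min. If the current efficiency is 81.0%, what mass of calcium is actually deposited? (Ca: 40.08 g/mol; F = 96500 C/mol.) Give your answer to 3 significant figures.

Q = 0.709 × 520.2 = 368.8 C
n(e⁻) = 368.8 / 96500 = 0.003822 mol
Ca²⁺ + 2e⁻ → Ca, so theoretical m(Ca) = 0.001911 × 40.08 = 0.07659 g
Actual mass = 81.0% × 0.07659 = 0.0620 g

0.0620 g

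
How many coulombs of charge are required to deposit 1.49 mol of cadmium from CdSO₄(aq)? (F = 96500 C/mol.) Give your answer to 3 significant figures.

Cd²⁺ + 2e⁻ → Cd, so n(e⁻) = 2 × 1.49 = 2.980 mol
Q = 2.980 × 96500 = 2.876×10^5 C

2.88×10^5 C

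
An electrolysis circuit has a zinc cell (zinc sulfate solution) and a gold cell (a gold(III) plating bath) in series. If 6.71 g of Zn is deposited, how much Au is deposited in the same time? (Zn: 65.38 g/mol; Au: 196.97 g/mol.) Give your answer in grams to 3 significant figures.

13.5 g

n(Zn) = 6.71 / 65.38 = 0.1026 mol
Zn²⁺ + 2e⁻ → Zn, so n(e⁻) = 2 × 0.1026 = 0.2052 mol
The cells are in series, so the same charge (and hence the same n(e⁻) = 0.2052 mol) passes through both.
Au³⁺ + 3e⁻ → Au, so n(Au) = 0.2052 / 3 = 0.06840 mol
m(Au) = 0.06840 × 196.97 = 13.5 g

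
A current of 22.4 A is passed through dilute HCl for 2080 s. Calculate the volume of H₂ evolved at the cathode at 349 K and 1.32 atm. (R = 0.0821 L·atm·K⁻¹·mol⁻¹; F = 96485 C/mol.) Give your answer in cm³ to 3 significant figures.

Q = It = 22.4 × 2080 = 46590 C
n(e⁻) = 46590 / 96485 = 0.4829 mol
2H⁺ + 2e⁻ → H₂, so n(H₂) = 0.4829 / 2 = 0.2415 mol
V = nRT/P = 0.2415 × 0.0821 × 349 / 1.32 = 5.242 L
= 5240 cm³

5240 cm³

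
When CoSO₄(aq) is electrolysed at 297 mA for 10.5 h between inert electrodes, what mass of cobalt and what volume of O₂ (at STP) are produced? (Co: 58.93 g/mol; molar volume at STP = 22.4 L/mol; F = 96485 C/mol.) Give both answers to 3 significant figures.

Q = 0.297 × 37800 = 11230 C; n(e⁻) = 11230 / 96485 = 0.1164 mol
Cathode: Co²⁺ + 2e⁻ → Co → n(Co) = 0.1164/2 = 0.05820 mol → 3.43 g
Anode: 2H₂O → O₂ + 4H⁺ + 4e⁻ → n(O₂) = 0.1164/4 = 0.02910 mol → 0.652 L

3.43 g Co; 0.652 L O₂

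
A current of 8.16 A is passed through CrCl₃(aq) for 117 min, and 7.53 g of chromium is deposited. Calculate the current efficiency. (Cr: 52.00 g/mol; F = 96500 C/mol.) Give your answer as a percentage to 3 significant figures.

Q = 8.16 × 7020 = 57280 C
n(e⁻) = 57280 / 96500 = 0.5936 mol
Cr³⁺ + 3e⁻ → Cr, so theoretical n(Cr) = 0.1979 mol → 10.29 g
Efficiency = 7.53 / 10.29 = 0.7318 = 73.2%

73.2%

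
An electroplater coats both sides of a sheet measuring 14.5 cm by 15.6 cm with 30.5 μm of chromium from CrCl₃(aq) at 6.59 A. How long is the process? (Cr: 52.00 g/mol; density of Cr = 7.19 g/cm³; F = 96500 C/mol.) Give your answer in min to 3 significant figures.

140 min

Plated area = 2 × 14.5 × 15.6 = 452.4 cm²
Volume = 452.4 × 30.5×10⁻⁴ cm = 1.380 cm³
m(Cr) = 1.380 × 7.19 = 9.922 g
n(Cr) = 9.922 / 52.00 = 0.1908 mol; n(e⁻) = 3 × 0.1908 = 0.5724 mol
Q = 0.5724 × 96500 = 55240 C
t = 55240 / 6.59 = 8382 s = 140 min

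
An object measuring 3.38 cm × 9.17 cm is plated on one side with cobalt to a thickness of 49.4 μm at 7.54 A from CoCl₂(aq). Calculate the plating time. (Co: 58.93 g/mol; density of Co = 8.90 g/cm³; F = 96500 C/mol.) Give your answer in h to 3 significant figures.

Plated area = 3.38 × 9.17 = 30.99 cm²
Volume = 30.99 × 49.4×10⁻⁴ cm = 0.1531 cm³
m(Co) = 0.1531 × 8.90 = 1.363 g
n(Co) = 1.363 / 58.93 = 0.02313 mol; n(e⁻) = 2 × 0.02313 = 0.04626 mol
Q = 0.04626 × 96500 = 4464 C
t = 4464 / 7.54 = 592.0 s = 0.164 h

0.164 h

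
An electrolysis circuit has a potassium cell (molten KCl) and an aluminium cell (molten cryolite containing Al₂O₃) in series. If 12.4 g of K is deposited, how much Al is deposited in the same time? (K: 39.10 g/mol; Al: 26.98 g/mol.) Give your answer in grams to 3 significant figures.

n(K) = 12.4 / 39.10 = 0.3171 mol
K⁺ + e⁻ → K, so n(e⁻) = 0.3171 mol
In series, the same 0.3171 mol of electrons flows through the second cell.
Al³⁺ + 3e⁻ → Al, so n(Al) = 0.3171 / 3 = 0.1057 mol
m(Al) = 0.1057 × 26.98 = 2.85 g

2.85 g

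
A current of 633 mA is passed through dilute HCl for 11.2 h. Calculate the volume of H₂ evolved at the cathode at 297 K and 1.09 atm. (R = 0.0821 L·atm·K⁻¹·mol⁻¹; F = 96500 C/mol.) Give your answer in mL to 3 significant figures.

2960 mL

Q = 0.633 A × 40320 s = 25520 C
n(e⁻) = Q/F = 25520/96500 = 0.2645 mol
2H⁺ + 2e⁻ → H₂, so n(H₂) = 0.2645 / 2 = 0.1323 mol
V = nRT/P = 0.1323 × 0.0821 × 297 / 1.09 = 2.960 L
= 2960 mL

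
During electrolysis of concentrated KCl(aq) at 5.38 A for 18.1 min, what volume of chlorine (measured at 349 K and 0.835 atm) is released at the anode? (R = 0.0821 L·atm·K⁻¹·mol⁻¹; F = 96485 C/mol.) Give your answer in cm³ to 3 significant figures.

Q = It = 5.38 × 1086 = 5843 C
Moles of electrons = 5843 / 96485 = 0.06056 mol
2Cl⁻ → Cl₂ + 2e⁻, so n(Cl₂) = 0.06056 / 2 = 0.03028 mol
V = nRT/P = 0.03028 × 0.0821 × 349 / 0.835 = 1.039 L
= 1040 cm³

1040 cm³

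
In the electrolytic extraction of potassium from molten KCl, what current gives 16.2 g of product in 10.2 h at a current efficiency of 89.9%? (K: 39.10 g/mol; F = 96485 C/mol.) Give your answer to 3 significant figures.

n(K) = 16.2 / 39.10 = 0.4143 mol
K⁺ + e⁻ → K, so n(e⁻) = 0.4143 mol
Q = 0.4143 × 96485 / 0.899 = 44460 C
I = Q / t = 44460 / 36720 s = 1.21 A

1.21 A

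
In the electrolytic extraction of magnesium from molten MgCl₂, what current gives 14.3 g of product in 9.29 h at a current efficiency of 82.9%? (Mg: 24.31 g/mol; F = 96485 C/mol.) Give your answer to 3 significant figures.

4.09 A

n(Mg) = 14.3 / 24.31 = 0.5882 mol
Mg²⁺ + 2e⁻ → Mg, so n(e⁻) = 2 × 0.5882 = 1.176 mol
Q = 1.176 × 96485 / 0.829 = 1.369×10^5 C
I = Q / t = 1.369×10^5 / 33444 s = 4.09 A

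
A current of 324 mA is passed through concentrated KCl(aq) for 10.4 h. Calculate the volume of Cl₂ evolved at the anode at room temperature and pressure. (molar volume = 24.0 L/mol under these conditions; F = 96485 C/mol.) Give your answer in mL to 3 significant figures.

1510 mL

Q = 0.324 A × 37440 s = 12130 C
n(e⁻) = Q/F = 12130/96485 = 0.1257 mol
2Cl⁻ → Cl₂ + 2e⁻, so n(Cl₂) = 0.1257 / 2 = 0.06285 mol
V = 0.06285 × 24.0 = 1.508 L
= 1510 mL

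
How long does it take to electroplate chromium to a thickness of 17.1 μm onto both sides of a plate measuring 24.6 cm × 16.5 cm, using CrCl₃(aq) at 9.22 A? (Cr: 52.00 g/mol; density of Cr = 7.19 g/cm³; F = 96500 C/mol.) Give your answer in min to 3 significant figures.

Plated area = 2 × 24.6 × 16.5 = 811.8 cm²
Volume = 811.8 × 17.1×10⁻⁴ cm = 1.388 cm³
m(Cr) = 1.388 × 7.19 = 9.980 g
n(Cr) = 9.980 / 52.00 = 0.1919 mol; n(e⁻) = 3 × 0.1919 = 0.5757 mol
Q = 0.5757 × 96500 = 55560 C
t = 55560 / 9.22 = 6026 s = 100 min

100 min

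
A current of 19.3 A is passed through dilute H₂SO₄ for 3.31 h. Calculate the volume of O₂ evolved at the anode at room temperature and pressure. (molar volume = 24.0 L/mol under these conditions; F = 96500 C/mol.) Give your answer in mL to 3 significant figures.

Charge passed = 19.3 × 11916 = 2.300×10^5 C
Moles of electrons = 2.300×10^5 / 96500 = 2.383 mol
2H₂O → O₂ + 4H⁺ + 4e⁻, so n(O₂) = 2.383 / 4 = 0.5958 mol
V = 0.5958 × 24.0 = 14.30 L
= 14300 mL

14300 mL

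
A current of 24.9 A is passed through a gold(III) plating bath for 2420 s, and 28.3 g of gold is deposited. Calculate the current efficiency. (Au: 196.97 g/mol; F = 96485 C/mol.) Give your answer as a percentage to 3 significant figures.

69.0%

Q = 24.9 × 2420 = 60260 C
n(e⁻) = 60260 / 96485 = 0.6246 mol
Au³⁺ + 3e⁻ → Au, so theoretical n(Au) = 0.2082 mol → 41.01 g
Efficiency = 28.3 / 41.01 = 0.6901 = 69.0%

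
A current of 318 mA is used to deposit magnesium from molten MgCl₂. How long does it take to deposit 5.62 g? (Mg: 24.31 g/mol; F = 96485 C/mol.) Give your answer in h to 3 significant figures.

n(Mg) = 5.62 / 24.31 = 0.2312 mol
Mg²⁺ + 2e⁻ → Mg, so n(e⁻) = 2 × 0.2312 = 0.4624 mol
Q = 0.4624 × 96485 = 44610 C
t = Q / I = 44610 / 0.318 = 1.403×10^5 s = 39.0 h

39.0 h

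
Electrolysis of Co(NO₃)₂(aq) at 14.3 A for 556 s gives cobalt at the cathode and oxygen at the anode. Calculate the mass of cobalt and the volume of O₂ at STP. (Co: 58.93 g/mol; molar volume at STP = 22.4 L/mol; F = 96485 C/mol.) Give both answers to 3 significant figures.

2.43 g Co; 0.461 L O₂

Q = 14.3 × 556 = 7951 C; n(e⁻) = 7951 / 96485 = 0.08241 mol
Cathode: Co²⁺ + 2e⁻ → Co → n(Co) = 0.08241/2 = 0.04121 mol → 2.43 g
Anode: 2H₂O → O₂ + 4H⁺ + 4e⁻ → n(O₂) = 0.08241/4 = 0.02060 mol → 0.461 L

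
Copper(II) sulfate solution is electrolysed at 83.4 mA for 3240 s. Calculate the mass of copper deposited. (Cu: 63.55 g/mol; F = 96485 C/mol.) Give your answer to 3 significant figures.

0.0890 g

Q = It = 0.0834 × 3240 = 270.2 C
Moles of electrons = 270.2 / 96485 = 0.002800 mol
Cu²⁺ + 2e⁻ → Cu, so n(Cu) = 0.002800 / 2 = 0.001400 mol
m = 0.001400 × 63.55 = 0.0890 g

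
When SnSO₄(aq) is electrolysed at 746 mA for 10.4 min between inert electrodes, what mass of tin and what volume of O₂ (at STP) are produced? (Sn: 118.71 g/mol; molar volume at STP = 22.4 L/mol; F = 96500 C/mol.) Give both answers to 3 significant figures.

0.286 g Sn; 0.0270 L O₂

Q = 0.746 × 624 = 465.5 C; n(e⁻) = 465.5 / 96500 = 0.004824 mol
Cathode: Sn²⁺ + 2e⁻ → Sn → n(Sn) = 0.004824/2 = 0.002412 mol → 0.286 g
Anode: 2H₂O → O₂ + 4H⁺ + 4e⁻ → n(O₂) = 0.004824/4 = 0.001206 mol → 0.0270 L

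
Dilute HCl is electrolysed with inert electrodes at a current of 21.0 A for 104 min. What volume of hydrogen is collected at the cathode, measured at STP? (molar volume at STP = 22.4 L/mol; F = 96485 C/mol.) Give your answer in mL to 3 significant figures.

Q = It = 21.0 × 6240 = 1.310×10^5 C
Moles of electrons = 1.310×10^5 / 96485 = 1.358 mol
2H⁺ + 2e⁻ → H₂, so n(H₂) = 1.358 / 2 = 0.6790 mol
V = 0.6790 × 22.4 = 15.21 L
= 15200 mL

15200 mL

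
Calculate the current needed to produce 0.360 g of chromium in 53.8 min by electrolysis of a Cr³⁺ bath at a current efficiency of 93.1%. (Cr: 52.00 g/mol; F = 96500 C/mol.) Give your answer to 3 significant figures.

0.667 A

n(Cr) = 0.360 / 52.00 = 0.006923 mol
Cr³⁺ + 3e⁻ → Cr, so n(e⁻) = 3 × 0.006923 = 0.02077 mol
Q = 0.02077 × 96500 / 0.931 = 2153 C
I = Q / t = 2153 / 3228 s = 0.667 A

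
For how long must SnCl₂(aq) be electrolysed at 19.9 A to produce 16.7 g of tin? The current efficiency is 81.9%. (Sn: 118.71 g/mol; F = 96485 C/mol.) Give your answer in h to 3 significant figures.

n(Sn) = 16.7 / 118.71 = 0.1407 mol
Sn²⁺ + 2e⁻ → Sn, so n(e⁻) = 2 × 0.1407 = 0.2814 mol
Q = 0.2814 × 96485 / 0.819 = 33150 C
t = Q / I = 33150 / 19.9 = 1666 s = 0.463 h

0.463 h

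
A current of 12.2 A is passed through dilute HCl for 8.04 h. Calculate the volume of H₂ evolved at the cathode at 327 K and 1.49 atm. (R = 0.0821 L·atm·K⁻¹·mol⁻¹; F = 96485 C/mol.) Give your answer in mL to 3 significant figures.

Q = 12.2 A × 28944 s = 3.531×10^5 C
Moles of electrons = 3.531×10^5 / 96485 = 3.660 mol
2H⁺ + 2e⁻ → H₂, so n(H₂) = 3.660 / 2 = 1.830 mol
V = nRT/P = 1.830 × 0.0821 × 327 / 1.49 = 32.97 L
= 33000 mL

33000 mL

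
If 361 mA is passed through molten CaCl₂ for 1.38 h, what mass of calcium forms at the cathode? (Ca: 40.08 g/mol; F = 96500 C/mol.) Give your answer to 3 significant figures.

Q = 0.361 A × 4968 s = 1793 C
Moles of electrons = 1793 / 96500 = 0.01858 mol
Ca²⁺ + 2e⁻ → Ca, so n(Ca) = 0.01858 / 2 = 0.009290 mol
m = 0.009290 × 40.08 = 0.372 g

0.372 g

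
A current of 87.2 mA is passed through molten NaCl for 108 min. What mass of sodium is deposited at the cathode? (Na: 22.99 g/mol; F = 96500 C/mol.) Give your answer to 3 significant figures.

0.135 g

Charge passed = 0.0872 × 6480 = 565.1 C
n(e⁻) = 565.1 / 96500 = 0.005856 mol
Na⁺ + e⁻ → Na, so n(Na) = 0.005856 mol
m = 0.005856 × 22.99 = 0.135 g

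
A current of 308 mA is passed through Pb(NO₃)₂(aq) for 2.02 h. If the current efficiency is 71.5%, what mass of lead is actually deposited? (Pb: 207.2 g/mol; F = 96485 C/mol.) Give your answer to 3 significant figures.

1.72 g

Q = 0.308 × 7272 = 2240 C
n(e⁻) = 2240 / 96485 = 0.02322 mol
Pb²⁺ + 2e⁻ → Pb, so theoretical m(Pb) = 0.01161 × 207.2 = 2.406 g
Actual mass = 71.5% × 2.406 = 1.72 g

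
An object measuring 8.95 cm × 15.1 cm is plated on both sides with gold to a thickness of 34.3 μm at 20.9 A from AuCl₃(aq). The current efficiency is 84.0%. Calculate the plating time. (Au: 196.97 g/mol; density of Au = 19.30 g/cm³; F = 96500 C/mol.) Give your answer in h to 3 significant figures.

0.416 h

Plated area = 2 × 8.95 × 15.1 = 270.3 cm²
Volume = 270.3 × 34.3×10⁻⁴ cm = 0.9271 cm³
m(Au) = 0.9271 × 19.30 = 17.89 g
n(Au) = 17.89 / 196.97 = 0.09083 mol; n(e⁻) = 3 × 0.09083 = 0.2725 mol
Q = 0.2725 × 96500 / 0.840 = 31310 C
t = 31310 / 20.9 = 1498 s = 0.416 h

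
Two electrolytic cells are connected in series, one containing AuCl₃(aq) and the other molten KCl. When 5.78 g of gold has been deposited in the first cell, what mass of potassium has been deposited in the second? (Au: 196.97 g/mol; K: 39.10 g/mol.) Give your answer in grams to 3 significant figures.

n(Au) = 5.78 / 196.97 = 0.02934 mol
Au³⁺ + 3e⁻ → Au, so n(e⁻) = 3 × 0.02934 = 0.08802 mol
Since the cells are in series, n(e⁻) in the K cell is also 0.08802 mol.
K⁺ + e⁻ → K, so n(K) = 0.08802 mol
m(K) = 0.08802 × 39.10 = 3.44 g

3.44 g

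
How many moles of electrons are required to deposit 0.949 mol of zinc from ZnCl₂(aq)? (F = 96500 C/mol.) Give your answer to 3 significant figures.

Zn²⁺ + 2e⁻ → Zn, so n(e⁻) = 2 × 0.949 = 1.898 mol

1.90 mol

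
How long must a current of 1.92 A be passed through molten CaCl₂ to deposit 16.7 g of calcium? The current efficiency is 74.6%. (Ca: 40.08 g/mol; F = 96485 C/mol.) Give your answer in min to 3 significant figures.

936 min

n(Ca) = 16.7 / 40.08 = 0.4167 mol
Ca²⁺ + 2e⁻ → Ca, so n(e⁻) = 2 × 0.4167 = 0.8334 mol
Q = 0.8334 × 96485 / 0.746 = 1.078×10^5 C
t = Q / I = 1.078×10^5 / 1.92 = 56150 s = 936 min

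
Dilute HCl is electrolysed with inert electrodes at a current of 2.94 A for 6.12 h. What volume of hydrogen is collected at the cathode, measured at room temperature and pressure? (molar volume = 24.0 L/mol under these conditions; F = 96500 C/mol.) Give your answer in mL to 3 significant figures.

8050 mL

Q = 2.94 A × 22032 s = 64770 C
n(e⁻) = Q/F = 64770/96500 = 0.6712 mol
2H⁺ + 2e⁻ → H₂, so n(H₂) = 0.6712 / 2 = 0.3356 mol
V = 0.3356 × 24.0 = 8.054 L
= 8050 mL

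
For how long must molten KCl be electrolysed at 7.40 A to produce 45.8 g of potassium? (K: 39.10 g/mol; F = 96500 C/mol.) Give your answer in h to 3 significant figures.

4.24 h

n(K) = 45.8 / 39.10 = 1.171 mol
K⁺ + e⁻ → K, so n(e⁻) = 1.171 mol
Q = 1.171 × 96500 = 1.130×10^5 C
t = Q / I = 1.130×10^5 / 7.40 = 15270 s = 4.24 h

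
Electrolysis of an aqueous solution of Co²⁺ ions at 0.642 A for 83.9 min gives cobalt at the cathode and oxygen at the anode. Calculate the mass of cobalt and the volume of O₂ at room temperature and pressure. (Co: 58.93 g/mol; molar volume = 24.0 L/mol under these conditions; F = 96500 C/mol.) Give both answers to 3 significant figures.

0.987 g Co; 0.201 L O₂

Q = 0.642 × 5034 = 3232 C; n(e⁻) = 3232 / 96500 = 0.03349 mol
Cathode: Co²⁺ + 2e⁻ → Co → n(Co) = 0.03349/2 = 0.01675 mol → 0.987 g
Anode: 2H₂O → O₂ + 4H⁺ + 4e⁻ → n(O₂) = 0.03349/4 = 0.008373 mol → 0.201 L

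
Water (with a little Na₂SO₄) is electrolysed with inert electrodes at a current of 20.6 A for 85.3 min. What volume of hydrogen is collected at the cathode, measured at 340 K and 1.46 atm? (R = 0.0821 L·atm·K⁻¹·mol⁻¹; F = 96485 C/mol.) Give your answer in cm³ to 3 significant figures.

Q = It = 20.6 × 5118 = 1.054×10^5 C
n(e⁻) = Q/F = 1.054×10^5/96485 = 1.092 mol
2H⁺ + 2e⁻ → H₂, so n(H₂) = 1.092 / 2 = 0.5460 mol
V = nRT/P = 0.5460 × 0.0821 × 340 / 1.46 = 10.44 L
= 10400 cm³

10400 cm³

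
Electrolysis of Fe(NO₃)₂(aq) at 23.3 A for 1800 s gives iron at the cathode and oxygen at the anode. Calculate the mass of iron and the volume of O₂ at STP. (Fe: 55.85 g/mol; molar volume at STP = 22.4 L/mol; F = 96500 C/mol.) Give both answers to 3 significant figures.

12.1 g Fe; 2.43 L O₂

Q = 23.3 × 1800 = 41940 C; n(e⁻) = 41940 / 96500 = 0.4346 mol
Cathode: Fe²⁺ + 2e⁻ → Fe → n(Fe) = 0.4346/2 = 0.2173 mol → 12.1 g
Anode: 2H₂O → O₂ + 4H⁺ + 4e⁻ → n(O₂) = 0.4346/4 = 0.1087 mol → 2.43 L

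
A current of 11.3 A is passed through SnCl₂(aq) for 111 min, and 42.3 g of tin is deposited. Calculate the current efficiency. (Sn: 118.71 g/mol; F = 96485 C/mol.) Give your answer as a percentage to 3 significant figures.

91.4%

Q = 11.3 × 6660 = 75260 C
n(e⁻) = 75260 / 96485 = 0.7800 mol
Sn²⁺ + 2e⁻ → Sn, so theoretical n(Sn) = 0.3900 mol → 46.30 g
Efficiency = 42.3 / 46.30 = 0.9136 = 91.4%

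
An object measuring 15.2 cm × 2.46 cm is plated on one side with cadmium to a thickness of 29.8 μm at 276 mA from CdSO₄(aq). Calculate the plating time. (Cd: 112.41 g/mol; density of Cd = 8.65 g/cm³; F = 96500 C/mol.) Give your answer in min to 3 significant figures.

99.9 min

Plated area = 15.2 × 2.46 = 37.39 cm²
Volume = 37.39 × 29.8×10⁻⁴ cm = 0.1114 cm³
m(Cd) = 0.1114 × 8.65 = 0.9636 g
n(Cd) = 0.9636 / 112.41 = 0.008572 mol; n(e⁻) = 2 × 0.008572 = 0.01714 mol
Q = 0.01714 × 96500 = 1654 C
t = 1654 / 0.276 = 5993 s = 99.9 min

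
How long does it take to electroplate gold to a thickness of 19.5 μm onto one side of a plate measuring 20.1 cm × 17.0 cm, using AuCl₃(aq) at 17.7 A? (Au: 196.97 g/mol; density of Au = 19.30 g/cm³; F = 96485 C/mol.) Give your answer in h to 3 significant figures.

0.297 h

Plated area = 20.1 × 17.0 = 341.7 cm²
Volume = 341.7 × 19.5×10⁻⁴ cm = 0.6663 cm³
m(Au) = 0.6663 × 19.30 = 12.86 g
n(Au) = 12.86 / 196.97 = 0.06529 mol; n(e⁻) = 3 × 0.06529 = 0.1959 mol
Q = 0.1959 × 96485 = 18900 C
t = 18900 / 17.7 = 1068 s = 0.297 h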